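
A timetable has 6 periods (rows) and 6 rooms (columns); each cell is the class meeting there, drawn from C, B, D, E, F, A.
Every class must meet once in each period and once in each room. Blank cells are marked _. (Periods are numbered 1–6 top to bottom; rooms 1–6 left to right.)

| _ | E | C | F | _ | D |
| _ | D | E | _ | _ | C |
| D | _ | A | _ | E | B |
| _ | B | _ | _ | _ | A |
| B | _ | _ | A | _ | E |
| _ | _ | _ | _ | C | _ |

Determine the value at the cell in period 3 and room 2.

F

Period 1, room 1: period 1 has {C, D, E, F} and room 1 has {B, D}, leaving only A.
Period 1, room 5: period 1 has {C, D, E, F, A} and room 5 has {C, E}, leaving only B.
Period 2, room 1: period 2 has {C, D, E} and room 1 has {B, D, A}, leaving only F.
Period 2, room 4: period 2 has {C, D, E, F} and room 4 has {F, A}, leaving only B.
Period 2, room 5: period 2 has {C, B, D, E, F} and room 5 has {C, B, E}, leaving only A.
Period 3, room 4: period 3 has {B, D, E, A} and room 4 has {B, F, A}, leaving only C.
Period 3 already has {C, B, D, E, A} and room 2 already has {B, D, E}, so period 3, room 2 must be F.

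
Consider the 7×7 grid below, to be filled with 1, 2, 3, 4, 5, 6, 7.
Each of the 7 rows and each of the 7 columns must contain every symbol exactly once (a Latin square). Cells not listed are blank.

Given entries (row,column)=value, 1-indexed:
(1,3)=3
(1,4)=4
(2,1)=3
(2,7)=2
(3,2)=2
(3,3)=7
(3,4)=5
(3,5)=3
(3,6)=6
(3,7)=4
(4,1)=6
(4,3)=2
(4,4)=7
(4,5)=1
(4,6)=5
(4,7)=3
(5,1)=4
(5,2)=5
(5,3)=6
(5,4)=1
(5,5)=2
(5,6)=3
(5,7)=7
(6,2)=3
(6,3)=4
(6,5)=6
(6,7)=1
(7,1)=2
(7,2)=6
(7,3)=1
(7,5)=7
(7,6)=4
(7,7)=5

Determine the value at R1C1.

Row 1, column 5: row 1 has {3, 4} and column 5 has {1, 2, 3, 6, 7}, leaving only 5.
Row 1, column 7: row 1 has {3, 4, 5} and column 7 has {1, 2, 3, 4, 5, 7}, leaving only 6.
Row 2, column 3: row 2 has {2, 3} and column 3 has {1, 2, 3, 4, 6, 7}, leaving only 5.
Row 2, column 4: row 2 has {2, 3, 5} and column 4 has {1, 4, 5, 7}, leaving only 6.
Row 2, column 5: row 2 has {2, 3, 5, 6} and column 5 has {1, 2, 3, 5, 6, 7}, leaving only 4.
Row 3, column 1: row 3 has {2, 3, 4, 5, 6, 7} and column 1 has {2, 3, 4, 6}, leaving only 1.
Row 1 already has {3, 4, 5, 6} and column 1 already has {1, 2, 3, 4, 6}, so row 1, column 1 must be 7.

7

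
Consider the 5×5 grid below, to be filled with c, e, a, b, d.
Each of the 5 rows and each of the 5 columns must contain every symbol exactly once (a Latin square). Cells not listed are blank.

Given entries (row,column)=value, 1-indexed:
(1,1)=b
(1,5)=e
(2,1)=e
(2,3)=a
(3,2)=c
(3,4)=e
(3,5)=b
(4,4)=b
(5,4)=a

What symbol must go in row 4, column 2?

Row 3, column 3: row 3 has {c, e, b} and column 3 has {a}, leaving only d.
Row 1, column 3: row 1 has {e, b} and column 3 has {a, d}, leaving only c.
Row 1, column 4: row 1 has {c, e, b} and column 4 has {e, a, b}, leaving only d.
Row 1, column 2: row 1 has {c, e, b, d} and column 2 has {c}, leaving only a.
Row 2, column 4: row 2 has {e, a} and column 4 has {e, a, b, d}, leaving only c.
Row 2, column 5: row 2 has {c, e, a} and column 5 has {e, b}, leaving only d.
Row 2, column 2: row 2 has {c, e, a, d} and column 2 has {c, a}, leaving only b.
Row 3, column 1: row 3 has {c, e, b, d} and column 1 has {e, b}, leaving only a.
Row 4, column 3: row 4 has {b} and column 3 has {c, a, d}, leaving only e.
Row 4 already has {e, b} and column 2 already has {c, a, b}, so row 4, column 2 must be d.

d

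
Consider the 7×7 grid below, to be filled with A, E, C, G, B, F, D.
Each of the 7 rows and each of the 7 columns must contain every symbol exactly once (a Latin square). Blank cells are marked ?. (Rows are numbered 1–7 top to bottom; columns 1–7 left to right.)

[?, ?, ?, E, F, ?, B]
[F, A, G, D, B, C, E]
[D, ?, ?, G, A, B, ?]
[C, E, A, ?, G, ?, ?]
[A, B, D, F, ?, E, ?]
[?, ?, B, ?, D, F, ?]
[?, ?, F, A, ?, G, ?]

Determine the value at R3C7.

Row 1, column 1: row 1 has {E, B, F} and column 1 has {A, C, F, D}, leaving only G.
Row 1, column 3: row 1 has {E, G, B, F} and column 3 has {A, G, B, F, D}, leaving only C.
Row 1, column 2: row 1 has {E, C, G, B, F} and column 2 has {A, E, B}, leaving only D.
Row 1, column 6: row 1 has {E, C, G, B, F, D} and column 6 has {E, C, G, B, F}, leaving only A.
Row 3, column 3: row 3 has {A, G, B, D} and column 3 has {A, C, G, B, F, D}, leaving only E.
Row 4, column 4: row 4 has {A, E, C, G} and column 4 has {A, E, G, F, D}, leaving only B.
Row 4, column 6: row 4 has {A, E, C, G, B} and column 6 has {A, E, C, G, B, F}, leaving only D.
Row 4, column 7: row 4 has {A, E, C, G, B, D} and column 7 has {E, B}, leaving only F.
Row 3 already has {A, E, G, B, D} and column 7 already has {E, B, F}, so row 3, column 7 must be C.

C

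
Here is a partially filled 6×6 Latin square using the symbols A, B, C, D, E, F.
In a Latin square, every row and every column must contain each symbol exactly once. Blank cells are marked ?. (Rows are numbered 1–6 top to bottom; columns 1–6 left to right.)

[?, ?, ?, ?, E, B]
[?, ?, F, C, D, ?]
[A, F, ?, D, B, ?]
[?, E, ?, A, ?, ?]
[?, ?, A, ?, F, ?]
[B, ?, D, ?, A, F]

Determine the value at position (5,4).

Row 1, column 3: row 1 has {B, E} and column 3 has {A, D, F}, leaving only C.
Row 1, column 4: row 1 has {B, C, E} and column 4 has {A, C, D}, leaving only F.
Row 1, column 1: row 1 has {B, C, E, F} and column 1 has {A, B}, leaving only D.
Row 1, column 2: row 1 has {B, C, D, E, F} and column 2 has {E, F}, leaving only A.
Row 2, column 1: row 2 has {C, D, F} and column 1 has {A, B, D}, leaving only E.
Row 2, column 2: row 2 has {C, D, E, F} and column 2 has {A, E, F}, leaving only B.
Row 2, column 6: row 2 has {B, C, D, E, F} and column 6 has {B, F}, leaving only A.
Row 3, column 3: row 3 has {A, B, D, F} and column 3 has {A, C, D, F}, leaving only E.
Row 3, column 6: row 3 has {A, B, D, E, F} and column 6 has {A, B, F}, leaving only C.
Row 4, column 3: row 4 has {A, E} and column 3 has {A, C, D, E, F}, leaving only B.
Row 4, column 5: row 4 has {A, B, E} and column 5 has {A, B, D, E, F}, leaving only C.
Row 4, column 1: row 4 has {A, B, C, E} and column 1 has {A, B, D, E}, leaving only F.
Row 4, column 6: row 4 has {A, B, C, E, F} and column 6 has {A, B, C, F}, leaving only D.
Row 5, column 1: row 5 has {A, F} and column 1 has {A, B, D, E, F}, leaving only C.
Row 5, column 2: row 5 has {A, C, F} and column 2 has {A, B, E, F}, leaving only D.
Row 5, column 6: row 5 has {A, C, D, F} and column 6 has {A, B, C, D, F}, leaving only E.
Row 5 already has {A, C, D, E, F} and column 4 already has {A, C, D, F}, so row 5, column 4 must be B.

B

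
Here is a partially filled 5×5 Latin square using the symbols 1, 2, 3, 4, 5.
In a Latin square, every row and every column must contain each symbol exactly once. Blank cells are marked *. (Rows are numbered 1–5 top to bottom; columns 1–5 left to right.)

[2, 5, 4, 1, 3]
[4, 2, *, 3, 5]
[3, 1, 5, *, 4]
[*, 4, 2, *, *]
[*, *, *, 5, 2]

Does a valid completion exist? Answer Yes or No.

No

Row 4, column 4: row 4 together with column 4 already contain {1, 2, 3, 4, 5} — every symbol — so nothing can go there. The grid has no valid completion.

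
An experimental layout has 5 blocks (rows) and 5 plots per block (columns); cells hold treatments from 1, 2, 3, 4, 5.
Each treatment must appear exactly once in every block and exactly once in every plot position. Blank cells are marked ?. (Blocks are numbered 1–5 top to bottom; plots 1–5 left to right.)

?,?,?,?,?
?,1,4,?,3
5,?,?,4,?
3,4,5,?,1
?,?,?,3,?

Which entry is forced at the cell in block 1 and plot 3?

3

Block 2, plot 1: block 2 has {1, 3, 4} and plot 1 has {3, 5}, leaving only 2.
Block 2, plot 4: block 2 has {1, 2, 3, 4} and plot 4 has {3, 4}, leaving only 5.
Block 3, plot 5: block 3 has {4, 5} and plot 5 has {1, 3}, leaving only 2.
Block 3, plot 2: block 3 has {2, 4, 5} and plot 2 has {1, 4}, leaving only 3.
Block 3, plot 3: block 3 has {2, 3, 4, 5} and plot 3 has {4, 5}, leaving only 1.
Block 4, plot 4: block 4 has {1, 3, 4, 5} and plot 4 has {3, 4, 5}, leaving only 2.
Block 1, plot 4: block 1 has {} and plot 4 has {2, 3, 4, 5}, leaving only 1.
Block 1, plot 1: block 1 has {1} and plot 1 has {2, 3, 5}, leaving only 4.
Block 1, plot 5: block 1 has {1, 4} and plot 5 has {1, 2, 3}, leaving only 5.
Block 1, plot 2: block 1 has {1, 4, 5} and plot 2 has {1, 3, 4}, leaving only 2.
Block 1 already has {1, 2, 4, 5} and plot 3 already has {1, 4, 5}, so block 1, plot 3 must be 3.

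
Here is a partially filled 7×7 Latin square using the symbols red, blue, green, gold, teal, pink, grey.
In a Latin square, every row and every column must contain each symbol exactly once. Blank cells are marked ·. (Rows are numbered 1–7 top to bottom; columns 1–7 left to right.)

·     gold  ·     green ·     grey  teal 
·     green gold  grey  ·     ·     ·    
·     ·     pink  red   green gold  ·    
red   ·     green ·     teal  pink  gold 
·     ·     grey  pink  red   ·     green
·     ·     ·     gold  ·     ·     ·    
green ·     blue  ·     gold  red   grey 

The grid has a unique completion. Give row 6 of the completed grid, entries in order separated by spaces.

blue red teal gold grey green pink

Row 1, column 3: row 1 has {green, gold, teal, grey} and column 3 has {blue, green, gold, pink, grey}, leaving only red.
Row 6, column 3: row 6 has {gold} and column 3 has {red, blue, green, gold, pink, grey}, leaving only teal.
Row 3, column 7: row 3 has {red, green, gold, pink} and column 7 has {green, gold, teal, grey}, leaving only blue.
Row 4, column 4: row 4 has {red, green, gold, teal, pink} and column 4 has {red, green, gold, pink, grey}, leaving only blue.
Row 4, column 2: row 4 has {red, blue, green, gold, teal, pink} and column 2 has {green, gold}, leaving only grey.
Row 3, column 2: row 3 has {red, blue, green, gold, pink} and column 2 has {green, gold, grey}, leaving only teal.
Row 3, column 1: row 3 has {red, blue, green, gold, teal, pink} and column 1 has {red, green}, leaving only grey.
Row 5, column 2: row 5 has {red, green, pink, grey} and column 2 has {green, gold, teal, grey}, leaving only blue.
Row 5, column 6: row 5 has {red, blue, green, pink, grey} and column 6 has {red, gold, pink, grey}, leaving only teal.
Row 2, column 6: row 2 has {green, gold, grey} and column 6 has {red, gold, teal, pink, grey}, leaving only blue.
Row 6, column 6: row 6 has {gold, teal} and column 6 has {red, blue, gold, teal, pink, grey}, leaving only green.
Row 2, column 5: row 2 has {blue, green, gold, grey} and column 5 has {red, green, gold, teal}, leaving only pink.
Row 1, column 5: row 1 has {red, green, gold, teal, grey} and column 5 has {red, green, gold, teal, pink}, leaving only blue.
Row 6, column 5: row 6 has {green, gold, teal} and column 5 has {red, blue, green, gold, teal, pink}, leaving only grey.
Row 1, column 1: row 1 has {red, blue, green, gold, teal, grey} and column 1 has {red, green, grey}, leaving only pink.
Row 6, column 1: row 6 has {green, gold, teal, grey} and column 1 has {red, green, pink, grey}, leaving only blue.
Row 2, column 1: row 2 has {blue, green, gold, pink, grey} and column 1 has {red, blue, green, pink, grey}, leaving only teal.
Row 2, column 7: row 2 has {blue, green, gold, teal, pink, grey} and column 7 has {blue, green, gold, teal, grey}, leaving only red.
Row 6, column 7: row 6 has {blue, green, gold, teal, grey} and column 7 has {red, blue, green, gold, teal, grey}, leaving only pink.
Row 6, column 2: row 6 has {blue, green, gold, teal, pink, grey} and column 2 has {blue, green, gold, teal, grey}, leaving only red.
So row 6 reads: blue red teal gold grey green pink.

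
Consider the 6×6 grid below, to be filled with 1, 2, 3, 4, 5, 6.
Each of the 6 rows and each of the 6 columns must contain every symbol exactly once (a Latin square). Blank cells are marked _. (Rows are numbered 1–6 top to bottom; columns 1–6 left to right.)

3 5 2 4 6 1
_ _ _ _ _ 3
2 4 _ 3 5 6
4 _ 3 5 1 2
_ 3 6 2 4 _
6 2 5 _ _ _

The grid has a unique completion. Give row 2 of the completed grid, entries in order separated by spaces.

5 1 4 6 2 3

Row 2, column 5: row 2 has {3} and column 5 has {1, 4, 5, 6}, leaving only 2.
Row 3, column 3: row 3 has {2, 3, 4, 5, 6} and column 3 has {2, 3, 5, 6}, leaving only 1.
Row 2, column 3: row 2 has {2, 3} and column 3 has {1, 2, 3, 5, 6}, leaving only 4.
Row 4, column 2: row 4 has {1, 2, 3, 4, 5} and column 2 has {2, 3, 4, 5}, leaving only 6.
Row 2, column 2: row 2 has {2, 3, 4} and column 2 has {2, 3, 4, 5, 6}, leaving only 1.
Row 2, column 1: row 2 has {1, 2, 3, 4} and column 1 has {2, 3, 4, 6}, leaving only 5.
Row 2, column 4: row 2 has {1, 2, 3, 4, 5} and column 4 has {2, 3, 4, 5}, leaving only 6.
So row 2 reads: 5 1 4 6 2 3.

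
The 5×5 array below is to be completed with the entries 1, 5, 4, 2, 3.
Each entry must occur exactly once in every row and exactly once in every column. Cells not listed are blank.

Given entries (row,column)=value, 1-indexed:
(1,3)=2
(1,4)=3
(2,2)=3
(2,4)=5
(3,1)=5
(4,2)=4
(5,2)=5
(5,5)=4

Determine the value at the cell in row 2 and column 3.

Row 1, column 2: row 1 has {2, 3} and column 2 has {5, 4, 3}, leaving only 1.
Row 1, column 1: row 1 has {1, 2, 3} and column 1 has {5}, leaving only 4.
Row 1, column 5: row 1 has {1, 4, 2, 3} and column 5 has {4}, leaving only 5.
Row 3, column 2: row 3 has {5} and column 2 has {1, 5, 4, 3}, leaving only 2.
Row 2, column 3 is narrowed to {1, 4}.
If it were 1, then row 2, column 5 would be left with no valid symbol.
So row 2, column 3 must be 4.

4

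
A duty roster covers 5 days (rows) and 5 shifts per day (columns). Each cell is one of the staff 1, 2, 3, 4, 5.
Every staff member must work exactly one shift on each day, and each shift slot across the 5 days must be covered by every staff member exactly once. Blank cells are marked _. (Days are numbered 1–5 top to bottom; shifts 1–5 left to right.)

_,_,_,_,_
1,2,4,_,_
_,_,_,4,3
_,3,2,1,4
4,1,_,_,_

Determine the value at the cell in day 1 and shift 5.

1

Day 2, shift 5: day 2 has {1, 2, 4} and shift 5 has {3, 4}, leaving only 5.
Day 2, shift 4: day 2 has {1, 2, 4, 5} and shift 4 has {1, 4}, leaving only 3.
Day 3, shift 2: day 3 has {3, 4} and shift 2 has {1, 2, 3}, leaving only 5.
Day 1, shift 2: day 1 has {} and shift 2 has {1, 2, 3, 5}, leaving only 4.
Day 3, shift 1: day 3 has {3, 4, 5} and shift 1 has {1, 4}, leaving only 2.
Day 3, shift 3: day 3 has {2, 3, 4, 5} and shift 3 has {2, 4}, leaving only 1.
Day 4, shift 1: day 4 has {1, 2, 3, 4} and shift 1 has {1, 2, 4}, leaving only 5.
Day 1, shift 1: day 1 has {4} and shift 1 has {1, 2, 4, 5}, leaving only 3.
Day 1, shift 3: day 1 has {3, 4} and shift 3 has {1, 2, 4}, leaving only 5.
Day 1, shift 4: day 1 has {3, 4, 5} and shift 4 has {1, 3, 4}, leaving only 2.
Day 1 already has {2, 3, 4, 5} and shift 5 already has {3, 4, 5}, so day 1, shift 5 must be 1.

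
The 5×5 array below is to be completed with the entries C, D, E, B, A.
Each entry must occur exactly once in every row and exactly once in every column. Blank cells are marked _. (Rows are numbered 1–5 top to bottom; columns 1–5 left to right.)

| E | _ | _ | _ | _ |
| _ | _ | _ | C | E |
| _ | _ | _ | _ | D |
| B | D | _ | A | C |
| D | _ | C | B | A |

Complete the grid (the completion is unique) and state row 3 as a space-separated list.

Row 3, column 4: row 3 has {D} and column 4 has {C, B, A}, leaving only E.
Row 1, column 4: row 1 has {E} and column 4 has {C, E, B, A}, leaving only D.
Row 1, column 5: row 1 has {D, E} and column 5 has {C, D, E, A}, leaving only B.
Row 1, column 3: row 1 has {D, E, B} and column 3 has {C}, leaving only A.
Row 3, column 3: row 3 has {D, E} and column 3 has {C, A}, leaving only B.
Row 1, column 2: row 1 has {D, E, B, A} and column 2 has {D}, leaving only C.
Row 3, column 2: row 3 has {D, E, B} and column 2 has {C, D}, leaving only A.
Row 3, column 1: row 3 has {D, E, B, A} and column 1 has {D, E, B}, leaving only C.
So row 3 reads: C A B E D.

C A B E D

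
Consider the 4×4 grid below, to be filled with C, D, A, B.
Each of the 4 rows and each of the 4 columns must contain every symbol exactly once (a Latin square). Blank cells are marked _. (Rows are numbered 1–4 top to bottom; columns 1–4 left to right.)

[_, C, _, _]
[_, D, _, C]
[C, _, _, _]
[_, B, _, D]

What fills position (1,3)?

B

Row 3, column 2: row 3 has {C} and column 2 has {C, D, B}, leaving only A.
Row 3, column 4: row 3 has {C, A} and column 4 has {C, D}, leaving only B.
Row 1, column 4: row 1 has {C} and column 4 has {C, D, B}, leaving only A.
Row 3, column 3: row 3 has {C, A, B} and column 3 has {}, leaving only D.
Row 1 already has {C, A} and column 3 already has {D}, so row 1, column 3 must be B.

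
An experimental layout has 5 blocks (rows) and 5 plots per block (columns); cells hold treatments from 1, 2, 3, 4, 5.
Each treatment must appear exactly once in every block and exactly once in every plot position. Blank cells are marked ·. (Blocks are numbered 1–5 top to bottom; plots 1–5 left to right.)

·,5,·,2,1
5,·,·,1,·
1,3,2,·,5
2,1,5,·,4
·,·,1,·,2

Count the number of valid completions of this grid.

Block 1, plot 1: eliminating its block and plot leaves {3, 4}.
Block 1, plot 3: eliminating its block and plot leaves {3, 4}.
Block 2, plot 2: eliminating its block and plot leaves {2, 4}.
Block 2, plot 3: eliminating its block and plot leaves {3, 4}.
Block 2, plot 5: eliminating its block and plot leaves {3}.
Block 3, plot 4: eliminating its block and plot leaves {4}.
Block 4, plot 4: eliminating its block and plot leaves {3}.
Block 5, plot 1: eliminating its block and plot leaves {3, 4}.
Block 5, plot 2: eliminating its block and plot leaves {4}.
Block 5, plot 4: eliminating its block and plot leaves {3, 4, 5}.
Only one assignment across all blanks avoids any block or plot repeat, giving 1 completion.

1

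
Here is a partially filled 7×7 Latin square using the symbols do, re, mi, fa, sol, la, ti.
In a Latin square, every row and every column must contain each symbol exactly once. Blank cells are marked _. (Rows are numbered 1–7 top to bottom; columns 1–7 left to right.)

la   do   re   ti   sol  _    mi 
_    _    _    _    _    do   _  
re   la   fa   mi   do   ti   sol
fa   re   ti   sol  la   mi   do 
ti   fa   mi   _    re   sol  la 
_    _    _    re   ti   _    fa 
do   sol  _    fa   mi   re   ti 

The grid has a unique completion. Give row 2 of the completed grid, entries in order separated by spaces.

Row 2, column 4: row 2 has {do} and column 4 has {re, mi, fa, sol, ti}, leaving only la.
Row 2, column 3: row 2 has {do, la} and column 3 has {re, mi, fa, ti}, leaving only sol.
Row 2, column 1: row 2 has {do, sol, la} and column 1 has {do, re, fa, la, ti}, leaving only mi.
Row 2, column 2: row 2 has {do, mi, sol, la} and column 2 has {do, re, fa, sol, la}, leaving only ti.
Row 2, column 5: row 2 has {do, mi, sol, la, ti} and column 5 has {do, re, mi, sol, la, ti}, leaving only fa.
Row 2, column 7: row 2 has {do, mi, fa, sol, la, ti} and column 7 has {do, mi, fa, sol, la, ti}, leaving only re.
So row 2 reads: mi ti sol la fa do re.

mi ti sol la fa do re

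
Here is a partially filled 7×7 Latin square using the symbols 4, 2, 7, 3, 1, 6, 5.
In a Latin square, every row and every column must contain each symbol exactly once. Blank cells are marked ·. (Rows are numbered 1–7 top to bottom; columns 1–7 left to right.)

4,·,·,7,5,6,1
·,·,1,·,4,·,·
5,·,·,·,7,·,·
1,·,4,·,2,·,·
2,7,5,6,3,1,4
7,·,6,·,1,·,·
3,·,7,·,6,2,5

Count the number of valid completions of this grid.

Row 1, column 2: eliminating its row and column leaves {2, 3}.
Row 1, column 3: eliminating its row and column leaves {2, 3}.
Row 2, column 1: eliminating its row and column leaves {6}.
Row 2, column 2: eliminating its row and column leaves {2, 3, 6, 5}.
Row 2, column 4: eliminating its row and column leaves {2, 3, 5}.
Row 2, column 6: eliminating its row and column leaves {7, 3, 5}.
Row 2, column 7: eliminating its row and column leaves {2, 7, 3, 6}.
Row 3, column 2: eliminating its row and column leaves {4, 2, 3, 1, 6}.
Row 3, column 3: eliminating its row and column leaves {2, 3}.
Row 3, column 4: eliminating its row and column leaves {4, 2, 3, 1}.
Row 3, column 6: eliminating its row and column leaves {4, 3}.
Row 3, column 7: eliminating its row and column leaves {2, 3, 6}.
Row 4, column 2: eliminating its row and column leaves {3, 6, 5}.
Row 4, column 4: eliminating its row and column leaves {3, 5}.
Row 4, column 6: eliminating its row and column leaves {7, 3, 5}.
Row 4, column 7: eliminating its row and column leaves {7, 3, 6}.
Row 6, column 2: eliminating its row and column leaves {4, 2, 3, 5}.
Row 6, column 4: eliminating its row and column leaves {4, 2, 3, 5}.
Row 6, column 6: eliminating its row and column leaves {4, 3, 5}.
Row 6, column 7: eliminating its row and column leaves {2, 3}.
Row 7, column 2: eliminating its row and column leaves {4, 1}.
Row 7, column 4: eliminating its row and column leaves {4, 1}.
Enumerating the assignments across these blanks that avoid any row or column repeat gives 23 completions.

23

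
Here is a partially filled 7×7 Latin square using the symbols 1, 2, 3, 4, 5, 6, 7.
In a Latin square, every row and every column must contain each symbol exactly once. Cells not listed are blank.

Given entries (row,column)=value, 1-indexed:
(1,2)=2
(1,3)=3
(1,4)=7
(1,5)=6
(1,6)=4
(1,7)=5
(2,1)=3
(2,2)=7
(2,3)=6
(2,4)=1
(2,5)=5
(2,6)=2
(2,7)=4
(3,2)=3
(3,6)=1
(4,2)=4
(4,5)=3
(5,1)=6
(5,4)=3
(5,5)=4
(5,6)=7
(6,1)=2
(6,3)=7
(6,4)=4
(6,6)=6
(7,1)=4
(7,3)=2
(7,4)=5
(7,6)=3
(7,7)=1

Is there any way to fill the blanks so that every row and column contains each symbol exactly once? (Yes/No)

No row or column among the givens repeats a symbol, and propagating forced cells runs into no contradiction.
One valid completion exists (for instance, 1 2 3 7 6 4 5 / 3 7 6 1 5 2 4 / 5 3 4 6 2 1 7 / 7 4 1 2 3 5 6 / 6 1 5 3 4 7 2 / 2 5 7 4 1 6 3 / 4 6 2 5 7 3 1).

Yes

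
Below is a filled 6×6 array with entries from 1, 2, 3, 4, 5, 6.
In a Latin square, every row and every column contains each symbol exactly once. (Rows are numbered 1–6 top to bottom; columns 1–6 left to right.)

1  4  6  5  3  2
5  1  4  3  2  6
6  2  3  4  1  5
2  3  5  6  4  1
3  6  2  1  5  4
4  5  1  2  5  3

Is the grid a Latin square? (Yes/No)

No

Column 5 contains 5 twice (at rows 5 and 6), so it is not a permutation.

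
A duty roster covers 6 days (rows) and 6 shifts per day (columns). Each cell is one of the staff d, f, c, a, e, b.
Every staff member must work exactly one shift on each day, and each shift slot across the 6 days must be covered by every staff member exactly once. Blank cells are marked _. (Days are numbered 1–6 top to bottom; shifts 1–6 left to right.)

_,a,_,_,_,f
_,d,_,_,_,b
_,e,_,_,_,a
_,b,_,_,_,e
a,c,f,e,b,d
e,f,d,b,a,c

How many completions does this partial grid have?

16

Day 1, shift 1: eliminating its day and shift leaves {d, c, b}.
Day 1, shift 3: eliminating its day and shift leaves {c, e, b}.
Day 1, shift 4: eliminating its day and shift leaves {d, c}.
Day 1, shift 5: eliminating its day and shift leaves {d, c, e}.
Day 2, shift 1: eliminating its day and shift leaves {f, c}.
Day 2, shift 3: eliminating its day and shift leaves {c, a, e}.
Day 2, shift 4: eliminating its day and shift leaves {f, c, a}.
Day 2, shift 5: eliminating its day and shift leaves {f, c, e}.
Day 3, shift 1: eliminating its day and shift leaves {d, f, c, b}.
Day 3, shift 3: eliminating its day and shift leaves {c, b}.
Day 3, shift 4: eliminating its day and shift leaves {d, f, c}.
Day 3, shift 5: eliminating its day and shift leaves {d, f, c}.
Day 4, shift 1: eliminating its day and shift leaves {d, f, c}.
Day 4, shift 3: eliminating its day and shift leaves {c, a}.
Day 4, shift 4: eliminating its day and shift leaves {d, f, c, a}.
Day 4, shift 5: eliminating its day and shift leaves {d, f, c}.
Enumerating the assignments across these blanks that avoid any day or shift repeat gives 16 completions.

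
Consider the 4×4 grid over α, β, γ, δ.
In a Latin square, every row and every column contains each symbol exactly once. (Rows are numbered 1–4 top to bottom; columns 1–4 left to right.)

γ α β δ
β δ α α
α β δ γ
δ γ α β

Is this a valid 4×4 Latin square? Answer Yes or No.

Column 3 contains α twice (at rows 2 and 4), so it is not a permutation.

No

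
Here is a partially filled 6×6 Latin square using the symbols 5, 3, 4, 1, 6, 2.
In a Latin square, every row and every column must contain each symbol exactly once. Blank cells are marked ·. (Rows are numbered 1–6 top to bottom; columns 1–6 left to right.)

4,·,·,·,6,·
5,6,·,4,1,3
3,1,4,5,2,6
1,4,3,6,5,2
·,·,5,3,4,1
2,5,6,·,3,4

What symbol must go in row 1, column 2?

3

Row 1, column 6: row 1 has {4, 6} and column 6 has {3, 4, 1, 6, 2}, leaving only 5.
Row 2, column 3: row 2 has {5, 3, 4, 1, 6} and column 3 has {5, 3, 4, 6}, leaving only 2.
Row 1, column 3: row 1 has {5, 4, 6} and column 3 has {5, 3, 4, 6, 2}, leaving only 1.
Row 1, column 4: row 1 has {5, 4, 1, 6} and column 4 has {5, 3, 4, 6}, leaving only 2.
Row 1 already has {5, 4, 1, 6, 2} and column 2 already has {5, 4, 1, 6}, so row 1, column 2 must be 3.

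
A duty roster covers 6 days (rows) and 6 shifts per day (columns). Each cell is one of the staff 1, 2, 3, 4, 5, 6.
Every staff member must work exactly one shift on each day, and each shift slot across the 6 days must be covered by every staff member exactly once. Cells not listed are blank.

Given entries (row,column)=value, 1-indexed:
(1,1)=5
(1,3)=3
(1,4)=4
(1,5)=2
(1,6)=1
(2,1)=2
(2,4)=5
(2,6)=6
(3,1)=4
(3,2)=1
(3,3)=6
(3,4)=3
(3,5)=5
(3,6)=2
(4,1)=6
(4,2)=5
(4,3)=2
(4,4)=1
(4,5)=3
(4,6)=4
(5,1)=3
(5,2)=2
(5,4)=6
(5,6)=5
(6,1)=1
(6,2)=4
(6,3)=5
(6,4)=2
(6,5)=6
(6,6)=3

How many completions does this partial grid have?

2

Day 1, shift 2: eliminating its day and shift leaves {6}.
Day 2, shift 2: eliminating its day and shift leaves {3}.
Day 2, shift 3: eliminating its day and shift leaves {1, 4}.
Day 2, shift 5: eliminating its day and shift leaves {1, 4}.
Day 5, shift 3: eliminating its day and shift leaves {1, 4}.
Day 5, shift 5: eliminating its day and shift leaves {1, 4}.
Enumerating the assignments across these blanks that avoid any day or shift repeat gives 2 completions.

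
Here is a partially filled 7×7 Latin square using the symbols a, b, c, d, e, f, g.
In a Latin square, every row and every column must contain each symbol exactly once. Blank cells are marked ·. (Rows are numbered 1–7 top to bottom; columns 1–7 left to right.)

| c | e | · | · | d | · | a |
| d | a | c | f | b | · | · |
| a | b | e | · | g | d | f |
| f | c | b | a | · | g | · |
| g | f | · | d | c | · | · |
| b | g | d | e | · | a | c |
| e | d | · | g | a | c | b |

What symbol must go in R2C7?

Row 1, column 4: row 1 has {a, c, d, e} and column 4 has {a, d, e, f, g}, leaving only b.
Row 1, column 6: row 1 has {a, b, c, d, e} and column 6 has {a, c, d, g}, leaving only f.
Row 1, column 3: row 1 has {a, b, c, d, e, f} and column 3 has {b, c, d, e}, leaving only g.
Row 2, column 6: row 2 has {a, b, c, d, f} and column 6 has {a, c, d, f, g}, leaving only e.
Row 2 already has {a, b, c, d, e, f} and column 7 already has {a, b, c, f}, so row 2, column 7 must be g.

g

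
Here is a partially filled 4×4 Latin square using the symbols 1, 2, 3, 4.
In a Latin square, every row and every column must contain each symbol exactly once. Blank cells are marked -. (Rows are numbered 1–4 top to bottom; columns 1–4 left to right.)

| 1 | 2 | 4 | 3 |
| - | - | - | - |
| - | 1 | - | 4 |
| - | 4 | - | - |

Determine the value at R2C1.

4

Row 2, column 2: row 2 has {} and column 2 has {1, 2, 4}, leaving only 3.
Row 2, column 1 is narrowed to {2, 4}.
If it were 2, then row 2, column 4 would be left with no valid symbol.
So row 2, column 1 must be 4.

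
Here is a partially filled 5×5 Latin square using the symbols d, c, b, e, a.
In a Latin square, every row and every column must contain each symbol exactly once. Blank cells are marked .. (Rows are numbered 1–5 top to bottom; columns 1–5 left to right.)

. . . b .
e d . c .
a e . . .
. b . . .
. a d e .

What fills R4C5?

Row 1, column 2: row 1 has {b} and column 2 has {d, b, e, a}, leaving only c.
Row 1, column 1: row 1 has {c, b} and column 1 has {e, a}, leaving only d.
Row 3, column 4: row 3 has {e, a} and column 4 has {c, b, e}, leaving only d.
Row 4, column 1: row 4 has {b} and column 1 has {d, e, a}, leaving only c.
Row 4, column 4: row 4 has {c, b} and column 4 has {d, c, b, e}, leaving only a.
Row 4, column 3: row 4 has {c, b, a} and column 3 has {d}, leaving only e.
Row 4 already has {c, b, e, a} and column 5 already has {}, so row 4, column 5 must be d.

d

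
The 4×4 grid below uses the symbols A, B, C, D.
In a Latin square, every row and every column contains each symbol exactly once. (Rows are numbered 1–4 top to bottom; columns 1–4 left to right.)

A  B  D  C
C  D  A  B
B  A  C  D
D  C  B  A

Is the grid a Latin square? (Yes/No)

Each row is a permutation of the 4 symbols, and so is each column.

Yes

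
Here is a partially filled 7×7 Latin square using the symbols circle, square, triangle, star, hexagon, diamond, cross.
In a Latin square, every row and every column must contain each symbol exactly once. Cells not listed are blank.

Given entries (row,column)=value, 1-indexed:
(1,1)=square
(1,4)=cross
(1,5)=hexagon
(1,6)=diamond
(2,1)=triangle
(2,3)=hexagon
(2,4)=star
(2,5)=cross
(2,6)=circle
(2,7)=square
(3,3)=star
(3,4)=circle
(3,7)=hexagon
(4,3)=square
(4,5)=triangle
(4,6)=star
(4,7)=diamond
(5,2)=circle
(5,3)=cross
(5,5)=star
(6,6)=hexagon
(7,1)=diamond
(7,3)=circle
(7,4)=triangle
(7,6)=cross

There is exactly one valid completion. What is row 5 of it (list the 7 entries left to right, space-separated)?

Row 5, column 1: row 5 has {circle, star, cross} and column 1 has {square, triangle, diamond}, leaving only hexagon.
Row 5, column 7: row 5 has {circle, star, hexagon, cross} and column 7 has {square, hexagon, diamond}, leaving only triangle.
Row 5, column 6: row 5 has {circle, triangle, star, hexagon, cross} and column 6 has {circle, star, hexagon, diamond, cross}, leaving only square.
Row 5, column 4: row 5 has {circle, square, triangle, star, hexagon, cross} and column 4 has {circle, triangle, star, cross}, leaving only diamond.
So row 5 reads: hexagon circle cross diamond star square triangle.

hexagon circle cross diamond star square triangle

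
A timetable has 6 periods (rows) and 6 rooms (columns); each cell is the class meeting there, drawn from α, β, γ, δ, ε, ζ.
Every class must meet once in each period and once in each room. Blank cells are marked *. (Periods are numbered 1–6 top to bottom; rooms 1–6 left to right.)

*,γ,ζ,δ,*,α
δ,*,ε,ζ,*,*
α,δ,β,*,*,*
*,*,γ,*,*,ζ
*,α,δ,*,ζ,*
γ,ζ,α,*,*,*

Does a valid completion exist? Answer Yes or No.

Period 2, room 2: period 2 has {δ, ε, ζ} and room 2 has {α, γ, δ, ζ}, so it must be β.
Period 2, room 6: period 2 has {β, δ, ε, ζ} and room 6 has {α, ζ}, so it must be γ.
Period 2, room 5: period 2 has {β, γ, δ, ε, ζ} and room 5 has {ζ}, so it must be α.
Period 3, room 6: period 3 has {α, β, δ} and room 6 has {α, γ, ζ}, so it must be ε.
Period 3, room 4: period 3 has {α, β, δ, ε} and room 4 has {δ, ζ}, so it must be γ.
Now period 3, room 5: period 3 together with room 5 already contain {α, β, γ, δ, ε, ζ} — every symbol — so nothing can go there. The grid has no valid completion.

No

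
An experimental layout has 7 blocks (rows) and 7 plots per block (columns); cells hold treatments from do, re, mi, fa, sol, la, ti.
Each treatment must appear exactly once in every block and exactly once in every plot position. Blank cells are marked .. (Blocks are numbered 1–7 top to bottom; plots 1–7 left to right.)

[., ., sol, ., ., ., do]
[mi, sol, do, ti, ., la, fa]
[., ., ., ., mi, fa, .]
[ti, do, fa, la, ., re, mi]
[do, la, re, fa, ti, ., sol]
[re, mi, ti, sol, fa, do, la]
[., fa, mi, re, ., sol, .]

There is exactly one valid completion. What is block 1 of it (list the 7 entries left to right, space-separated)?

Block 1, plot 4: block 1 has {do, sol} and plot 4 has {re, fa, sol, la, ti}, leaving only mi.
Block 1, plot 6: block 1 has {do, mi, sol} and plot 6 has {do, re, fa, sol, la}, leaving only ti.
Block 1, plot 2: block 1 has {do, mi, sol, ti} and plot 2 has {do, mi, fa, sol, la}, leaving only re.
Block 1, plot 5: block 1 has {do, re, mi, sol, ti} and plot 5 has {mi, fa, ti}, leaving only la.
Block 1, plot 1: block 1 has {do, re, mi, sol, la, ti} and plot 1 has {do, re, mi, ti}, leaving only fa.
So block 1 reads: fa re sol mi la ti do.

fa re sol mi la ti do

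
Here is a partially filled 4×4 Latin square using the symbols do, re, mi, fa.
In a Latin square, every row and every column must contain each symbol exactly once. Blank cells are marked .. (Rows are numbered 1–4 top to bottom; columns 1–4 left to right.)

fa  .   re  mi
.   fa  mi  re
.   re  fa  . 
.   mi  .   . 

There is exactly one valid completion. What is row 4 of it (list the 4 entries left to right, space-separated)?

Row 4, column 3: row 4 has {mi} and column 3 has {re, mi, fa}, leaving only do.
Row 4, column 1: row 4 has {do, mi} and column 1 has {fa}, leaving only re.
Row 4, column 4: row 4 has {do, re, mi} and column 4 has {re, mi}, leaving only fa.
So row 4 reads: re mi do fa.

re mi do fa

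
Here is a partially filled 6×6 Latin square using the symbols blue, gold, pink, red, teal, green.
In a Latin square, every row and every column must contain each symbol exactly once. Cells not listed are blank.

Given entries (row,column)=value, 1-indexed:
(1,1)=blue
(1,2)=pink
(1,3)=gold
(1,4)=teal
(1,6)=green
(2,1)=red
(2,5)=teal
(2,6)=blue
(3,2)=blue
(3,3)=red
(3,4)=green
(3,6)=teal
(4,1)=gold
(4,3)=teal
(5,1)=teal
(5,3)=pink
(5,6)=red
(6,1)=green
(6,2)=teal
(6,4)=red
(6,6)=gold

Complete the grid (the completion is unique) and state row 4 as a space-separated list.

Row 4, column 6: row 4 has {gold, teal} and column 6 has {blue, gold, red, teal, green}, leaving only pink.
Row 4, column 4: row 4 has {gold, pink, teal} and column 4 has {red, teal, green}, leaving only blue.
Row 1, column 5: row 1 has {blue, gold, pink, teal, green} and column 5 has {teal}, leaving only red.
Row 4, column 5: row 4 has {blue, gold, pink, teal} and column 5 has {red, teal}, leaving only green.
Row 4, column 2: row 4 has {blue, gold, pink, teal, green} and column 2 has {blue, pink, teal}, leaving only red.
So row 4 reads: gold red teal blue green pink.

gold red teal blue green pink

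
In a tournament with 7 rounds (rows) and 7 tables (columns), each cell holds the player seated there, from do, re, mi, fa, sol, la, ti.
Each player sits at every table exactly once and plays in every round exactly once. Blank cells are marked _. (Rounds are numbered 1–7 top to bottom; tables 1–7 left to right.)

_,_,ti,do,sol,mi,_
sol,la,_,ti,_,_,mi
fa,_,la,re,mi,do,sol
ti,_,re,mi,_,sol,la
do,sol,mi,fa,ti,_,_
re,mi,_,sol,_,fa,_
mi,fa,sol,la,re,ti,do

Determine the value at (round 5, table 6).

Round 1, table 1: round 1 has {do, mi, sol, ti} and table 1 has {do, re, mi, fa, sol, ti}, leaving only la.
Round 1, table 2: round 1 has {do, mi, sol, la, ti} and table 2 has {mi, fa, sol, la}, leaving only re.
Round 1, table 7: round 1 has {do, re, mi, sol, la, ti} and table 7 has {do, mi, sol, la}, leaving only fa.
Round 2, table 6: round 2 has {mi, sol, la, ti} and table 6 has {do, mi, fa, sol, ti}, leaving only re.
Round 5 already has {do, mi, fa, sol, ti} and table 6 already has {do, re, mi, fa, sol, ti}, so round 5, table 6 must be la.

la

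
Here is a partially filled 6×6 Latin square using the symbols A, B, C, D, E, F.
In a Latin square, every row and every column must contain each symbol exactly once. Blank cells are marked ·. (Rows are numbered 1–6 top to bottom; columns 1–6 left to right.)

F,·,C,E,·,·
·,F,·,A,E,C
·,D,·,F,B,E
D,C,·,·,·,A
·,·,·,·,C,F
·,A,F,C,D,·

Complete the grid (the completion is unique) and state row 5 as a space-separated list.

A E B D C F

Row 1, column 2: row 1 has {C, E, F} and column 2 has {A, C, D, F}, leaving only B.
Row 5, column 2: row 5 has {C, F} and column 2 has {A, B, C, D, F}, leaving only E.
Row 1, column 5: row 1 has {B, C, E, F} and column 5 has {B, C, D, E}, leaving only A.
Row 1, column 6: row 1 has {A, B, C, E, F} and column 6 has {A, C, E, F}, leaving only D.
Row 2, column 1: row 2 has {A, C, E, F} and column 1 has {D, F}, leaving only B.
Row 5, column 1: row 5 has {C, E, F} and column 1 has {B, D, F}, leaving only A.
Row 2, column 3: row 2 has {A, B, C, E, F} and column 3 has {C, F}, leaving only D.
Row 5, column 3: row 5 has {A, C, E, F} and column 3 has {C, D, F}, leaving only B.
Row 5, column 4: row 5 has {A, B, C, E, F} and column 4 has {A, C, E, F}, leaving only D.
So row 5 reads: A E B D C F.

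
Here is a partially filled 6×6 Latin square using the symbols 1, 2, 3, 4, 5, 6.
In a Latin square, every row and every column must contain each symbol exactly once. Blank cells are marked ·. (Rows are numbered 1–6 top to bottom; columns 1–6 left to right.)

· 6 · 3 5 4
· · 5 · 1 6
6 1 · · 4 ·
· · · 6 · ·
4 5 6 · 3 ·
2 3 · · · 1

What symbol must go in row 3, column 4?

Row 1, column 1: row 1 has {3, 4, 5, 6} and column 1 has {2, 4, 6}, leaving only 1.
Row 1, column 3: row 1 has {1, 3, 4, 5, 6} and column 3 has {5, 6}, leaving only 2.
Row 2, column 1: row 2 has {1, 5, 6} and column 1 has {1, 2, 4, 6}, leaving only 3.
Row 3, column 3: row 3 has {1, 4, 6} and column 3 has {2, 5, 6}, leaving only 3.
Row 4, column 1: row 4 has {6} and column 1 has {1, 2, 3, 4, 6}, leaving only 5.
Row 4, column 5: row 4 has {5, 6} and column 5 has {1, 3, 4, 5}, leaving only 2.
Row 4, column 2: row 4 has {2, 5, 6} and column 2 has {1, 3, 5, 6}, leaving only 4.
Row 2, column 2: row 2 has {1, 3, 5, 6} and column 2 has {1, 3, 4, 5, 6}, leaving only 2.
Row 2, column 4: row 2 has {1, 2, 3, 5, 6} and column 4 has {3, 6}, leaving only 4.
Row 4, column 3: row 4 has {2, 4, 5, 6} and column 3 has {2, 3, 5, 6}, leaving only 1.
Row 4, column 6: row 4 has {1, 2, 4, 5, 6} and column 6 has {1, 4, 6}, leaving only 3.
Row 5, column 6: row 5 has {3, 4, 5, 6} and column 6 has {1, 3, 4, 6}, leaving only 2.
Row 3, column 6: row 3 has {1, 3, 4, 6} and column 6 has {1, 2, 3, 4, 6}, leaving only 5.
Row 3 already has {1, 3, 4, 5, 6} and column 4 already has {3, 4, 6}, so row 3, column 4 must be 2.

2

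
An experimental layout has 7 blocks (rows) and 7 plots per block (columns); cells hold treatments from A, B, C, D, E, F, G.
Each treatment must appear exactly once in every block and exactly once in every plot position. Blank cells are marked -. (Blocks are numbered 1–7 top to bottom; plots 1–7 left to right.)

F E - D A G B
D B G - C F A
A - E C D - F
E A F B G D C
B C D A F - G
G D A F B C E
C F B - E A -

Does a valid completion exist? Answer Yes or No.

No block or plot among the givens repeats a symbol, and propagating forced cells runs into no contradiction.
One valid completion exists (for instance, F E C D A G B / D B G E C F A / A G E C D B F / E A F B G D C / B C D A F E G / G D A F B C E / C F B G E A D).

Yes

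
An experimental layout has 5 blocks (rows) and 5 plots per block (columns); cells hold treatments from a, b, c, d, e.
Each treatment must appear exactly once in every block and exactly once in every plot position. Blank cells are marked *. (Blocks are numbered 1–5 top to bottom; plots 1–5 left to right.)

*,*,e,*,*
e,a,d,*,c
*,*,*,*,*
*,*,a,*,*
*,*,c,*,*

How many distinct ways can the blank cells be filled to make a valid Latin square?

Block 1, plot 1: eliminating its block and plot leaves {a, b, c, d}.
Block 1, plot 2: eliminating its block and plot leaves {b, c, d}.
Block 1, plot 4: eliminating its block and plot leaves {a, b, c, d}.
Block 1, plot 5: eliminating its block and plot leaves {a, b, d}.
Block 2, plot 4: eliminating its block and plot leaves {b}.
Block 3, plot 1: eliminating its block and plot leaves {a, b, c, d}.
Block 3, plot 2: eliminating its block and plot leaves {b, c, d, e}.
Block 3, plot 3: eliminating its block and plot leaves {b}.
Block 3, plot 4: eliminating its block and plot leaves {a, b, c, d, e}.
Block 3, plot 5: eliminating its block and plot leaves {a, b, d, e}.
Block 4, plot 1: eliminating its block and plot leaves {b, c, d}.
Block 4, plot 2: eliminating its block and plot leaves {b, c, d, e}.
Block 4, plot 4: eliminating its block and plot leaves {b, c, d, e}.
Block 4, plot 5: eliminating its block and plot leaves {b, d, e}.
Block 5, plot 1: eliminating its block and plot leaves {a, b, d}.
Block 5, plot 2: eliminating its block and plot leaves {b, d, e}.
Block 5, plot 4: eliminating its block and plot leaves {a, b, d, e}.
Block 5, plot 5: eliminating its block and plot leaves {a, b, d, e}.
Enumerating the assignments across these blanks that avoid any block or plot repeat gives 56 completions.

56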